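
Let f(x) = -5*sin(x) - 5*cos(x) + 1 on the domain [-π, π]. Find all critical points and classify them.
f'(x) = -5*sqrt(2)*cos(x + pi/4)

Solve f'(x) = 0 on [-π, π]:
  f'(x) = 0 ⇔ -5*cos(x) = -5*sin(x) ⇔ tan(x) = 1, i.e. x = arctan(1) + nπ; keep the solutions lying in [-π, π].
  ⇒ x = -3*pi/4 ≈ -2.3562, pi/4 ≈ 0.7854

f''(x) = 5*sqrt(2)*sin(x + pi/4)
Second-derivative test at each critical point:
  f''(-2.3562) = -7.0711 < 0 → local maximum
  f''(0.7854) = 7.0711 > 0 → local minimum

Critical points: x = -3*pi/4 ≈ -2.3562 (local maximum); x = pi/4 ≈ 0.7854 (local minimum)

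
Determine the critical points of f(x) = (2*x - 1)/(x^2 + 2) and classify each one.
f'(x) = 2*(-x^2 + x + 2)/(x^4 + 4*x^2 + 4)

Solve f'(x) = 0:
  f'(x) = -2*(x - 2)*(x + 1)/(x^2 + 2)^2; the denominator is positive wherever f is defined, so f'(x) = 0 ⇔ -2*x^2 + 2*x + 4 = 0.
  Factor: -2*x^2 + 2*x + 4 = -2*(x - 2)*(x + 1) = 0.
  ⇒ x = -1, 2

f''(x) = 2*(4*x^2*(2*x - 1) + (1 - 6*x)*(x^2 + 2))/(x^2 + 2)^3
Second-derivative test at each critical point:
  f''(-1) = 2/3 > 0 → local minimum
  f''(2) = -1/6 < 0 → local maximum

Critical points: x = -1 (local minimum); x = 2 (local maximum)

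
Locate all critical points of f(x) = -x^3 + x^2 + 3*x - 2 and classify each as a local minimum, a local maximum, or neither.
f'(x) = -3*x^2 + 2*x + 3

Solve f'(x) = 0:
  3*x^2 - 2*x - 3 = 0 has no rational roots; quadratic formula: x = (2 ± √40)/6.
  ⇒ x = 1/3 - sqrt(10)/3 ≈ -0.7208, 1/3 + sqrt(10)/3 ≈ 1.3874

f''(x) = 2 - 6*x
Second-derivative test at each critical point:
  f''(-0.7208) = 6.3246 > 0 → local minimum
  f''(1.3874) = -6.3246 < 0 → local maximum

Critical points: x = 1/3 - sqrt(10)/3 ≈ -0.7208 (local minimum); x = 1/3 + sqrt(10)/3 ≈ 1.3874 (local maximum)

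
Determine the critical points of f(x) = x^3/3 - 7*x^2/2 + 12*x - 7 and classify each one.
f'(x) = x^2 - 7*x + 12

Solve f'(x) = 0:
  Factor: x^2 - 7*x + 12 = (x - 4)*(x - 3) = 0.
  ⇒ x = 3, 4

f''(x) = 2*x - 7
Second-derivative test at each critical point:
  f''(3) = -1 < 0 → local maximum
  f''(4) = 1 > 0 → local minimum

Critical points: x = 3 (local maximum); x = 4 (local minimum)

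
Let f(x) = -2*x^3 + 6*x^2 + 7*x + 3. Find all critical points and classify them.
f'(x) = -6*x^2 + 12*x + 7

Solve f'(x) = 0:
  6*x^2 - 12*x - 7 = 0 has no rational roots; quadratic formula: x = (12 ± √312)/12.
  ⇒ x = 1 - sqrt(78)/6 ≈ -0.4720, 1 + sqrt(78)/6 ≈ 2.4720

f''(x) = 12 - 12*x
Second-derivative test at each critical point:
  f''(-0.4720) = 17.6635 > 0 → local minimum
  f''(2.4720) = -17.6635 < 0 → local maximum

Critical points: x = 1 - sqrt(78)/6 ≈ -0.4720 (local minimum); x = 1 + sqrt(78)/6 ≈ 2.4720 (local maximum)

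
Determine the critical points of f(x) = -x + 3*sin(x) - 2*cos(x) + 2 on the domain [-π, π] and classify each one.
f'(x) = 2*sin(x) + 3*cos(x) - 1

Solve f'(x) = 0 on [-π, π]:
  f'(x) = 0 ⇔ 2*sin(x) + 3*cos(x) = 1. Write the left side as R·cos(x + φ) with R = √(3² + (-2)²) = sqrt(13), cos φ = 3*sqrt(13)/13, sin φ = -2*sqrt(13)/13; then cos(x + φ) = sqrt(13)/13. Solve for x and keep the solutions lying in [-π, π].
  ⇒ x = atan((2 - 6*sqrt(3))/(3 + 4*sqrt(3))) ≈ -0.7018, atan((2 + 6*sqrt(3))/(3 - 4*sqrt(3))) + pi ≈ 1.8778

f''(x) = -3*sin(x) + 2*cos(x)
Second-derivative test at each critical point:
  f''(-0.7018) = 3.4641 > 0 → local minimum
  f''(1.8778) = -3.4641 < 0 → local maximum

Critical points: x = atan((2 - 6*sqrt(3))/(3 + 4*sqrt(3))) ≈ -0.7018 (local minimum); x = atan((2 + 6*sqrt(3))/(3 - 4*sqrt(3))) + pi ≈ 1.8778 (local maximum)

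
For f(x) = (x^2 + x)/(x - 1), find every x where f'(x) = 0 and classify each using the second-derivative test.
f'(x) = (x^2 - 2*x - 1)/(x^2 - 2*x + 1)

Solve f'(x) = 0:
  f'(x) = (x^2 - 2*x - 1)/(x - 1)^2; the denominator is positive wherever f is defined, so f'(x) = 0 ⇔ x^2 - 2*x - 1 = 0.
  x^2 - 2*x - 1 = 0 has no rational roots; quadratic formula: x = (2 ± √8)/2.
  ⇒ x = 1 - sqrt(2) ≈ -0.4142, 1 + sqrt(2) ≈ 2.4142

f''(x) = 4/(x^3 - 3*x^2 + 3*x - 1)
Second-derivative test at each critical point:
  f''(-0.4142) = -1.4142 < 0 → local maximum
  f''(2.4142) = 1.4142 > 0 → local minimum

Critical points: x = 1 - sqrt(2) ≈ -0.4142 (local maximum); x = 1 + sqrt(2) ≈ 2.4142 (local minimum)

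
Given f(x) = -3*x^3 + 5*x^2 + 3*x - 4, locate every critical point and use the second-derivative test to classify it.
f'(x) = -9*x^2 + 10*x + 3

Solve f'(x) = 0:
  9*x^2 - 10*x - 3 = 0 has no rational roots; quadratic formula: x = (10 ± √208)/18.
  ⇒ x = 5/9 - 2*sqrt(13)/9 ≈ -0.2457, 5/9 + 2*sqrt(13)/9 ≈ 1.3568

f''(x) = 10 - 18*x
Second-derivative test at each critical point:
  f''(-0.2457) = 14.4222 > 0 → local minimum
  f''(1.3568) = -14.4222 < 0 → local maximum

Critical points: x = 5/9 - 2*sqrt(13)/9 ≈ -0.2457 (local minimum); x = 5/9 + 2*sqrt(13)/9 ≈ 1.3568 (local maximum)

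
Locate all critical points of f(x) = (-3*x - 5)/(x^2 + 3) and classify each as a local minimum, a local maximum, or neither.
f'(x) = (3*x^2 + 10*x - 9)/(x^4 + 6*x^2 + 9)

Solve f'(x) = 0:
  f'(x) = (3*x^2 + 10*x - 9)/(x^2 + 3)^2; the denominator is positive wherever f is defined, so f'(x) = 0 ⇔ 3*x^2 + 10*x - 9 = 0.
  3*x^2 + 10*x - 9 = 0 has no rational roots; quadratic formula: x = (-10 ± √208)/6.
  ⇒ x = -2*sqrt(13)/3 - 5/3 ≈ -4.0704, -5/3 + 2*sqrt(13)/3 ≈ 0.7370

f''(x) = 2*(-4*x^2*(3*x + 5) + (9*x + 5)*(x^2 + 3))/(x^2 + 3)^3
Second-derivative test at each critical point:
  f''(-4.0704) = -0.0377 < 0 → local maximum
  f''(0.7370) = 1.1488 > 0 → local minimum

Critical points: x = -2*sqrt(13)/3 - 5/3 ≈ -4.0704 (local maximum); x = -5/3 + 2*sqrt(13)/3 ≈ 0.7370 (local minimum)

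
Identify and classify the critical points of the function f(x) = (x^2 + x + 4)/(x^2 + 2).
f'(x) = (-x^2 - 4*x + 2)/(x^4 + 4*x^2 + 4)

Solve f'(x) = 0:
  f'(x) = -(x^2 + 4*x - 2)/(x^2 + 2)^2; the denominator is positive wherever f is defined, so f'(x) = 0 ⇔ -x^2 - 4*x + 2 = 0.
  x^2 + 4*x - 2 = 0 has no rational roots; quadratic formula: x = (-4 ± √24)/2.
  ⇒ x = -sqrt(6) - 2 ≈ -4.4495, -2 + sqrt(6) ≈ 0.4495

f''(x) = 2*(x^3 + 6*x^2 - 6*x - 4)/(x^6 + 6*x^4 + 12*x^2 + 8)
Second-derivative test at each critical point:
  f''(-4.4495) = 0.0103 > 0 → local minimum
  f''(0.4495) = -1.0103 < 0 → local maximum

Critical points: x = -sqrt(6) - 2 ≈ -4.4495 (local minimum); x = -2 + sqrt(6) ≈ 0.4495 (local maximum)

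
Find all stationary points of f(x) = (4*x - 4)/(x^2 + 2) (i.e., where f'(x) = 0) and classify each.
f'(x) = 4*(x^2 - 2*x*(x - 1) + 2)/(x^2 + 2)^2

Solve f'(x) = 0:
  f'(x) = -4*(x^2 - 2*x - 2)/(x^2 + 2)^2; the denominator is positive wherever f is defined, so f'(x) = 0 ⇔ -4*x^2 + 8*x + 8 = 0.
  Factor: -4*x^2 + 8*x + 8 = -4*(x^2 - 2*x - 2); x^2 - 2*x - 2 = 0 has no rational roots; quadratic formula: x = (2 ± √12)/2.
  ⇒ x = 1 - sqrt(3) ≈ -0.7321, 1 + sqrt(3) ≈ 2.7321

f''(x) = 8*(4*x^2*(x - 1) + (1 - 3*x)*(x^2 + 2))/(x^2 + 2)^3
Second-derivative test at each critical point:
  f''(-0.7321) = 2.1547 > 0 → local minimum
  f''(2.7321) = -0.1547 < 0 → local maximum

Critical points: x = 1 - sqrt(3) ≈ -0.7321 (local minimum); x = 1 + sqrt(3) ≈ 2.7321 (local maximum)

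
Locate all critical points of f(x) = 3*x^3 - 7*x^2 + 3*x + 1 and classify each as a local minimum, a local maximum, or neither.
f'(x) = 9*x^2 - 14*x + 3

Solve f'(x) = 0:
  9*x^2 - 14*x + 3 = 0 has no rational roots; quadratic formula: x = (14 ± √88)/18.
  ⇒ x = 7/9 - sqrt(22)/9 ≈ 0.2566, sqrt(22)/9 + 7/9 ≈ 1.2989

f''(x) = 18*x - 14
Second-derivative test at each critical point:
  f''(0.2566) = -9.3808 < 0 → local maximum
  f''(1.2989) = 9.3808 > 0 → local minimum

Critical points: x = 7/9 - sqrt(22)/9 ≈ 0.2566 (local maximum); x = sqrt(22)/9 + 7/9 ≈ 1.2989 (local minimum)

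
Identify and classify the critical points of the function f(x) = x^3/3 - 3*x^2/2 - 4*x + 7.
f'(x) = x^2 - 3*x - 4

Solve f'(x) = 0:
  Factor: x^2 - 3*x - 4 = (x - 4)*(x + 1) = 0.
  ⇒ x = -1, 4

f''(x) = 2*x - 3
Second-derivative test at each critical point:
  f''(-1) = -5 < 0 → local maximum
  f''(4) = 5 > 0 → local minimum

Critical points: x = -1 (local maximum); x = 4 (local minimum)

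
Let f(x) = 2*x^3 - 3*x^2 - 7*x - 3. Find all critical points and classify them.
f'(x) = 6*x^2 - 6*x - 7

Solve f'(x) = 0:
  6*x^2 - 6*x - 7 = 0 has no rational roots; quadratic formula: x = (6 ± √204)/12.
  ⇒ x = 1/2 - sqrt(51)/6 ≈ -0.6902, 1/2 + sqrt(51)/6 ≈ 1.6902

f''(x) = 12*x - 6
Second-derivative test at each critical point:
  f''(-0.6902) = -14.2829 < 0 → local maximum
  f''(1.6902) = 14.2829 > 0 → local minimum

Critical points: x = 1/2 - sqrt(51)/6 ≈ -0.6902 (local maximum); x = 1/2 + sqrt(51)/6 ≈ 1.6902 (local minimum)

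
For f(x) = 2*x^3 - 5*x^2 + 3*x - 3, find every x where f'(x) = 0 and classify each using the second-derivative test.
f'(x) = 6*x^2 - 10*x + 3

Solve f'(x) = 0:
  6*x^2 - 10*x + 3 = 0 has no rational roots; quadratic formula: x = (10 ± √28)/12.
  ⇒ x = 5/6 - sqrt(7)/6 ≈ 0.3924, sqrt(7)/6 + 5/6 ≈ 1.2743

f''(x) = 12*x - 10
Second-derivative test at each critical point:
  f''(0.3924) = -5.2915 < 0 → local maximum
  f''(1.2743) = 5.2915 > 0 → local minimum

Critical points: x = 5/6 - sqrt(7)/6 ≈ 0.3924 (local maximum); x = sqrt(7)/6 + 5/6 ≈ 1.2743 (local minimum)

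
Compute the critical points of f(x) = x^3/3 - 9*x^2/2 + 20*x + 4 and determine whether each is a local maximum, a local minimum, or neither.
f'(x) = x^2 - 9*x + 20

Solve f'(x) = 0:
  Factor: x^2 - 9*x + 20 = (x - 5)*(x - 4) = 0.
  ⇒ x = 4, 5

f''(x) = 2*x - 9
Second-derivative test at each critical point:
  f''(4) = -1 < 0 → local maximum
  f''(5) = 1 > 0 → local minimum

Critical points: x = 4 (local maximum); x = 5 (local minimum)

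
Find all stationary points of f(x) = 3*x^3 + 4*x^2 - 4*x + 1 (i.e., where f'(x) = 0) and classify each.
f'(x) = 9*x^2 + 8*x - 4

Solve f'(x) = 0:
  9*x^2 + 8*x - 4 = 0 has no rational roots; quadratic formula: x = (-8 ± √208)/18.
  ⇒ x = -2*sqrt(13)/9 - 4/9 ≈ -1.2457, -4/9 + 2*sqrt(13)/9 ≈ 0.3568

f''(x) = 18*x + 8
Second-derivative test at each critical point:
  f''(-1.2457) = -14.4222 < 0 → local maximum
  f''(0.3568) = 14.4222 > 0 → local minimum

Critical points: x = -2*sqrt(13)/9 - 4/9 ≈ -1.2457 (local maximum); x = -4/9 + 2*sqrt(13)/9 ≈ 0.3568 (local minimum)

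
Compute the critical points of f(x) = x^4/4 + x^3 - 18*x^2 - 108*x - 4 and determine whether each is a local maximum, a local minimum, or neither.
f'(x) = x^3 + 3*x^2 - 36*x - 108

Solve f'(x) = 0:
  Factor: x^3 + 3*x^2 - 36*x - 108 = (x - 6)*(x + 3)*(x + 6) = 0.
  ⇒ x = -6, -3, 6

f''(x) = 3*x^2 + 6*x - 36
Second-derivative test at each critical point:
  f''(-6) = 36 > 0 → local minimum
  f''(-3) = -27 < 0 → local maximum
  f''(6) = 108 > 0 → local minimum

Critical points: x = -6 (local minimum); x = -3 (local maximum); x = 6 (local minimum)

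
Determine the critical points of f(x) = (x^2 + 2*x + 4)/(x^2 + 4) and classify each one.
f'(x) = 2*(4 - x^2)/(x^4 + 8*x^2 + 16)

Solve f'(x) = 0:
  f'(x) = -2*(x - 2)*(x + 2)/(x^2 + 4)^2; the denominator is positive wherever f is defined, so f'(x) = 0 ⇔ 8 - 2*x^2 = 0.
  Factor: 8 - 2*x^2 = -2*(x - 2)*(x + 2) = 0.
  ⇒ x = -2, 2

f''(x) = 4*x*(x^2 - 12)/(x^6 + 12*x^4 + 48*x^2 + 64)
Second-derivative test at each critical point:
  f''(-2) = 1/8 > 0 → local minimum
  f''(2) = -1/8 < 0 → local maximum

Critical points: x = -2 (local minimum); x = 2 (local maximum)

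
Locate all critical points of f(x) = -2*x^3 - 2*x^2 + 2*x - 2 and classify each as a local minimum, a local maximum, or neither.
f'(x) = -6*x^2 - 4*x + 2

Solve f'(x) = 0:
  Factor: -6*x^2 - 4*x + 2 = -2*(x + 1)*(3*x - 1) = 0.
  ⇒ x = -1, 1/3

f''(x) = -12*x - 4
Second-derivative test at each critical point:
  f''(-1) = 8 > 0 → local minimum
  f''(1/3) = -8 < 0 → local maximum

Critical points: x = -1 (local minimum); x = 1/3 (local maximum)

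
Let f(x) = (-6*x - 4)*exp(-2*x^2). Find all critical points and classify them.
f'(x) = 2*(4*x*(3*x + 2) - 3)*exp(-2*x^2)

Solve f'(x) = 0:
  f'(x) = (24*x^2 + 16*x - 6)·exp(-2*x^2) and exp(-2*x^2) > 0 for every x, so f'(x) = 0 ⇔ 24*x^2 + 16*x - 6 = 0.
  Factor: 24*x^2 + 16*x - 6 = 2*(12*x^2 + 8*x - 3); 12*x^2 + 8*x - 3 = 0 has no rational roots; quadratic formula: x = (-8 ± √208)/24.
  ⇒ x = -sqrt(13)/6 - 1/3 ≈ -0.9343, -1/3 + sqrt(13)/6 ≈ 0.2676

f''(x) = 8*(-12*x^3 - 8*x^2 + 9*x + 2)*exp(-2*x^2)
Second-derivative test at each critical point:
  f''(-0.9343) = -5.0341 < 0 → local maximum
  f''(0.2676) = 24.9957 > 0 → local minimum

Critical points: x = -sqrt(13)/6 - 1/3 ≈ -0.9343 (local maximum); x = -1/3 + sqrt(13)/6 ≈ 0.2676 (local minimum)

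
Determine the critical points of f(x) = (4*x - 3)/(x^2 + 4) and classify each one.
f'(x) = 2*(-2*x^2 + 3*x + 8)/(x^4 + 8*x^2 + 16)

Solve f'(x) = 0:
  f'(x) = -2*(2*x^2 - 3*x - 8)/(x^2 + 4)^2; the denominator is positive wherever f is defined, so f'(x) = 0 ⇔ -4*x^2 + 6*x + 16 = 0.
  Factor: -4*x^2 + 6*x + 16 = -2*(2*x^2 - 3*x - 8); 2*x^2 - 3*x - 8 = 0 has no rational roots; quadratic formula: x = (3 ± √73)/4.
  ⇒ x = 3/4 - sqrt(73)/4 ≈ -1.3860, 3/4 + sqrt(73)/4 ≈ 2.8860

f''(x) = 2*(4*x^2*(4*x - 3) + 3*(1 - 4*x)*(x^2 + 4))/(x^2 + 4)^3
Second-derivative test at each critical point:
  f''(-1.3860) = 0.4874 > 0 → local minimum
  f''(2.8860) = -0.1124 < 0 → local maximum

Critical points: x = 3/4 - sqrt(73)/4 ≈ -1.3860 (local minimum); x = 3/4 + sqrt(73)/4 ≈ 2.8860 (local maximum)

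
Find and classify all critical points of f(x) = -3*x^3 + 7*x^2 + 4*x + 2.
f'(x) = -9*x^2 + 14*x + 4

Solve f'(x) = 0:
  9*x^2 - 14*x - 4 = 0 has no rational roots; quadratic formula: x = (14 ± √340)/18.
  ⇒ x = 7/9 - sqrt(85)/9 ≈ -0.2466, 7/9 + sqrt(85)/9 ≈ 1.8022

f''(x) = 14 - 18*x
Second-derivative test at each critical point:
  f''(-0.2466) = 18.4391 > 0 → local minimum
  f''(1.8022) = -18.4391 < 0 → local maximum

Critical points: x = 7/9 - sqrt(85)/9 ≈ -0.2466 (local minimum); x = 7/9 + sqrt(85)/9 ≈ 1.8022 (local maximum)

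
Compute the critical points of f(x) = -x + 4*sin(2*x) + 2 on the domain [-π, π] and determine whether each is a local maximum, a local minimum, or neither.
f'(x) = 8*cos(2*x) - 1

Solve f'(x) = 0 on [-π, π]:
  f'(x) = 0 ⇔ cos(2*x) = 1/8, i.e. 2*x = ±arccos(1/8) + 2nπ; keep the solutions lying in [-π, π].
  ⇒ x = -pi + acos(1/8)/2 ≈ -2.4189, -acos(1/8)/2 ≈ -0.7227, acos(1/8)/2 ≈ 0.7227, pi - acos(1/8)/2 ≈ 2.4189

f''(x) = -16*sin(2*x)
Second-derivative test at each critical point:
  f''(-2.4189) = -15.8745 < 0 → local maximum
  f''(-0.7227) = 15.8745 > 0 → local minimum
  f''(0.7227) = -15.8745 < 0 → local maximum
  f''(2.4189) = 15.8745 > 0 → local minimum

Critical points: x = -pi + acos(1/8)/2 ≈ -2.4189 (local maximum); x = -acos(1/8)/2 ≈ -0.7227 (local minimum); x = acos(1/8)/2 ≈ 0.7227 (local maximum); x = pi - acos(1/8)/2 ≈ 2.4189 (local minimum)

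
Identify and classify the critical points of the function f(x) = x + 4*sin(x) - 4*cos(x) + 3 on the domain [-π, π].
f'(x) = 4*sqrt(2)*sin(x + pi/4) + 1

Solve f'(x) = 0 on [-π, π]:
  f'(x) = 0 ⇔ 4*sin(x) + 4*cos(x) = -1. Write the left side as R·cos(x + φ) with R = √(4² + (-4)²) = 4*sqrt(2), cos φ = sqrt(2)/2, sin φ = -sqrt(2)/2; then cos(x + φ) = -sqrt(2)/8. Solve for x and keep the solutions lying in [-π, π].
  ⇒ x = atan((-sqrt(31) - 1)/(-1 + sqrt(31))) ≈ -0.9631, atan((-1 + sqrt(31))/(-sqrt(31) - 1)) + pi ≈ 2.5339

f''(x) = 4*sqrt(2)*cos(x + pi/4)
Second-derivative test at each critical point:
  f''(-0.9631) = 5.5678 > 0 → local minimum
  f''(2.5339) = -5.5678 < 0 → local maximum

Critical points: x = atan((-sqrt(31) - 1)/(-1 + sqrt(31))) ≈ -0.9631 (local minimum); x = atan((-1 + sqrt(31))/(-sqrt(31) - 1)) + pi ≈ 2.5339 (local maximum)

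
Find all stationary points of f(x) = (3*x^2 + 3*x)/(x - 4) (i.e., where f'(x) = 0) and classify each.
f'(x) = 3*(x^2 - 8*x - 4)/(x^2 - 8*x + 16)

Solve f'(x) = 0:
  f'(x) = 3*(x^2 - 8*x - 4)/(x - 4)^2; the denominator is positive wherever f is defined, so f'(x) = 0 ⇔ 3*x^2 - 24*x - 12 = 0.
  Factor: 3*x^2 - 24*x - 12 = 3*(x^2 - 8*x - 4); x^2 - 8*x - 4 = 0 has no rational roots; quadratic formula: x = (8 ± √80)/2.
  ⇒ x = 4 - 2*sqrt(5) ≈ -0.4721, 4 + 2*sqrt(5) ≈ 8.4721

f''(x) = 120/(x^3 - 12*x^2 + 48*x - 64)
Second-derivative test at each critical point:
  f''(-0.4721) = -1.3416 < 0 → local maximum
  f''(8.4721) = 1.3416 > 0 → local minimum

Critical points: x = 4 - 2*sqrt(5) ≈ -0.4721 (local maximum); x = 4 + 2*sqrt(5) ≈ 8.4721 (local minimum)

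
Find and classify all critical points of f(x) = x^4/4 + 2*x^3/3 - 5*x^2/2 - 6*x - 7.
f'(x) = x^3 + 2*x^2 - 5*x - 6

Solve f'(x) = 0:
  Factor: x^3 + 2*x^2 - 5*x - 6 = (x - 2)*(x + 1)*(x + 3) = 0.
  ⇒ x = -3, -1, 2

f''(x) = 3*x^2 + 4*x - 5
Second-derivative test at each critical point:
  f''(-3) = 10 > 0 → local minimum
  f''(-1) = -6 < 0 → local maximum
  f''(2) = 15 > 0 → local minimum

Critical points: x = -3 (local minimum); x = -1 (local maximum); x = 2 (local minimum)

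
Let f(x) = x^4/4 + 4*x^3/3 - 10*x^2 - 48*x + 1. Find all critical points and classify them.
f'(x) = x^3 + 4*x^2 - 20*x - 48

Solve f'(x) = 0:
  Factor: x^3 + 4*x^2 - 20*x - 48 = (x - 4)*(x + 2)*(x + 6) = 0.
  ⇒ x = -6, -2, 4

f''(x) = 3*x^2 + 8*x - 20
Second-derivative test at each critical point:
  f''(-6) = 40 > 0 → local minimum
  f''(-2) = -24 < 0 → local maximum
  f''(4) = 60 > 0 → local minimum

Critical points: x = -6 (local minimum); x = -2 (local maximum); x = 4 (local minimum)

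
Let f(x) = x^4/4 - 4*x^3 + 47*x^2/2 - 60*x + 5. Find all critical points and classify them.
f'(x) = x^3 - 12*x^2 + 47*x - 60

Solve f'(x) = 0:
  Factor: x^3 - 12*x^2 + 47*x - 60 = (x - 5)*(x - 4)*(x - 3) = 0.
  ⇒ x = 3, 4, 5

f''(x) = 3*x^2 - 24*x + 47
Second-derivative test at each critical point:
  f''(3) = 2 > 0 → local minimum
  f''(4) = -1 < 0 → local maximum
  f''(5) = 2 > 0 → local minimum

Critical points: x = 3 (local minimum); x = 4 (local maximum); x = 5 (local minimum)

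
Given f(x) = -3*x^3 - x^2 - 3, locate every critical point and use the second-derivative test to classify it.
f'(x) = x*(-9*x - 2)

Solve f'(x) = 0:
  Factor: -9*x^2 - 2*x = -x*(9*x + 2) = 0.
  ⇒ x = -2/9, 0

f''(x) = -18*x - 2
Second-derivative test at each critical point:
  f''(-2/9) = 2 > 0 → local minimum
  f''(0) = -2 < 0 → local maximum

Critical points: x = -2/9 (local minimum); x = 0 (local maximum)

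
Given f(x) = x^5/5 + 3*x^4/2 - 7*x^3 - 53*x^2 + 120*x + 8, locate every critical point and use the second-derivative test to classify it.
f'(x) = x^4 + 6*x^3 - 21*x^2 - 106*x + 120

Solve f'(x) = 0:
  Factor: x^4 + 6*x^3 - 21*x^2 - 106*x + 120 = (x - 4)*(x - 1)*(x + 5)*(x + 6) = 0.
  ⇒ x = -6, -5, 1, 4

f''(x) = 4*x^3 + 18*x^2 - 42*x - 106
Second-derivative test at each critical point:
  f''(-6) = -70 < 0 → local maximum
  f''(-5) = 54 > 0 → local minimum
  f''(1) = -126 < 0 → local maximum
  f''(4) = 270 > 0 → local minimum

Critical points: x = -6 (local maximum); x = -5 (local minimum); x = 1 (local maximum); x = 4 (local minimum)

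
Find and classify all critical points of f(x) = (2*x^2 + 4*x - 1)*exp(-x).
f'(x) = (5 - 2*x^2)*exp(-x)

Solve f'(x) = 0:
  f'(x) = (5 - 2*x^2)·exp(-x) and exp(-x) > 0 for every x, so f'(x) = 0 ⇔ 5 - 2*x^2 = 0.
  2*x^2 - 5 = 0 has no rational roots; quadratic formula: x = (0 ± √40)/4.
  ⇒ x = -sqrt(10)/2 ≈ -1.5811, sqrt(10)/2 ≈ 1.5811

f''(x) = (2*x^2 - 4*x - 5)*exp(-x)
Second-derivative test at each critical point:
  f''(-1.5811) = 30.7404 > 0 → local minimum
  f''(1.5811) = -1.3012 < 0 → local maximum

Critical points: x = -sqrt(10)/2 ≈ -1.5811 (local minimum); x = sqrt(10)/2 ≈ 1.5811 (local maximum)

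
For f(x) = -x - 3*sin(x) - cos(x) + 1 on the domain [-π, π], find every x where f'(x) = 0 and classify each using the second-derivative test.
f'(x) = sin(x) - 3*cos(x) - 1

Solve f'(x) = 0 on [-π, π]:
  f'(x) = 0 ⇔ sin(x) - 3*cos(x) = 1. Write the left side as R·cos(x + φ) with R = √((-3)² + (-1)²) = sqrt(10), cos φ = -3*sqrt(10)/10, sin φ = -sqrt(10)/10; then cos(x + φ) = sqrt(10)/10. Solve for x and keep the solutions lying in [-π, π].
  ⇒ x = -pi + atan(4/3) ≈ -2.2143, pi/2 ≈ 1.5708

f''(x) = 3*sin(x) + cos(x)
Second-derivative test at each critical point:
  f''(-2.2143) = -3 < 0 → local maximum
  f''(1.5708) = 3 > 0 → local minimum

Critical points: x = -pi + atan(4/3) ≈ -2.2143 (local maximum); x = pi/2 ≈ 1.5708 (local minimum)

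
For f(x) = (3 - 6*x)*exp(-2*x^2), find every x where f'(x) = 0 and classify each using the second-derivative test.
f'(x) = 6*(2*x*(2*x - 1) - 1)*exp(-2*x^2)

Solve f'(x) = 0:
  f'(x) = (24*x^2 - 12*x - 6)·exp(-2*x^2) and exp(-2*x^2) > 0 for every x, so f'(x) = 0 ⇔ 24*x^2 - 12*x - 6 = 0.
  Factor: 24*x^2 - 12*x - 6 = 6*(4*x^2 - 2*x - 1); 4*x^2 - 2*x - 1 = 0 has no rational roots; quadratic formula: x = (2 ± √20)/8.
  ⇒ x = 1/4 - sqrt(5)/4 ≈ -0.3090, 1/4 + sqrt(5)/4 ≈ 0.8090

f''(x) = 12*(4*x^2*(1 - 2*x) + 6*x - 1)*exp(-2*x^2)
Second-derivative test at each critical point:
  f''(-0.3090) = -22.1678 < 0 → local maximum
  f''(0.8090) = 7.2472 > 0 → local minimum

Critical points: x = 1/4 - sqrt(5)/4 ≈ -0.3090 (local maximum); x = 1/4 + sqrt(5)/4 ≈ 0.8090 (local minimum)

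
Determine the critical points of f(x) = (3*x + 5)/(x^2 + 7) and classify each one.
f'(x) = (-3*x^2 - 10*x + 21)/(x^4 + 14*x^2 + 49)

Solve f'(x) = 0:
  f'(x) = -(3*x^2 + 10*x - 21)/(x^2 + 7)^2; the denominator is positive wherever f is defined, so f'(x) = 0 ⇔ -3*x^2 - 10*x + 21 = 0.
  3*x^2 + 10*x - 21 = 0 has no rational roots; quadratic formula: x = (-10 ± √352)/6.
  ⇒ x = -2*sqrt(22)/3 - 5/3 ≈ -4.7936, -5/3 + 2*sqrt(22)/3 ≈ 1.4603

f''(x) = 2*(4*x^2*(3*x + 5) - (9*x + 5)*(x^2 + 7))/(x^2 + 7)^3
Second-derivative test at each critical point:
  f''(-4.7936) = 0.0209 > 0 → local minimum
  f''(1.4603) = -0.2250 < 0 → local maximum

Critical points: x = -2*sqrt(22)/3 - 5/3 ≈ -4.7936 (local minimum); x = -5/3 + 2*sqrt(22)/3 ≈ 1.4603 (local maximum)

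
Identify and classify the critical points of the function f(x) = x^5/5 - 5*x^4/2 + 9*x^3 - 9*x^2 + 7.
f'(x) = x*(x^3 - 10*x^2 + 27*x - 18)

Solve f'(x) = 0:
  Factor: x^4 - 10*x^3 + 27*x^2 - 18*x = x*(x - 6)*(x - 3)*(x - 1) = 0.
  ⇒ x = 0, 1, 3, 6

f''(x) = 4*x^3 - 30*x^2 + 54*x - 18
Second-derivative test at each critical point:
  f''(0) = -18 < 0 → local maximum
  f''(1) = 10 > 0 → local minimum
  f''(3) = -18 < 0 → local maximum
  f''(6) = 90 > 0 → local minimum

Critical points: x = 0 (local maximum); x = 1 (local minimum); x = 3 (local maximum); x = 6 (local minimum)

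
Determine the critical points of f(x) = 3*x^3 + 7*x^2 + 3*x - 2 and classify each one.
f'(x) = 9*x^2 + 14*x + 3

Solve f'(x) = 0:
  9*x^2 + 14*x + 3 = 0 has no rational roots; quadratic formula: x = (-14 ± √88)/18.
  ⇒ x = -7/9 - sqrt(22)/9 ≈ -1.2989, -7/9 + sqrt(22)/9 ≈ -0.2566

f''(x) = 18*x + 14
Second-derivative test at each critical point:
  f''(-1.2989) = -9.3808 < 0 → local maximum
  f''(-0.2566) = 9.3808 > 0 → local minimum

Critical points: x = -7/9 - sqrt(22)/9 ≈ -1.2989 (local maximum); x = -7/9 + sqrt(22)/9 ≈ -0.2566 (local minimum)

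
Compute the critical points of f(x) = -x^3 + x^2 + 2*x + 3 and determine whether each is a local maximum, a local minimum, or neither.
f'(x) = -3*x^2 + 2*x + 2

Solve f'(x) = 0:
  3*x^2 - 2*x - 2 = 0 has no rational roots; quadratic formula: x = (2 ± √28)/6.
  ⇒ x = 1/3 - sqrt(7)/3 ≈ -0.5486, 1/3 + sqrt(7)/3 ≈ 1.2153

f''(x) = 2 - 6*x
Second-derivative test at each critical point:
  f''(-0.5486) = 5.2915 > 0 → local minimum
  f''(1.2153) = -5.2915 < 0 → local maximum

Critical points: x = 1/3 - sqrt(7)/3 ≈ -0.5486 (local minimum); x = 1/3 + sqrt(7)/3 ≈ 1.2153 (local maximum)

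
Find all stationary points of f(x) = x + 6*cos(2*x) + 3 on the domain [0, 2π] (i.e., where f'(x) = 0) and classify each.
f'(x) = 1 - 12*sin(2*x)

Solve f'(x) = 0 on [0, 2π]:
  f'(x) = 0 ⇔ sin(2*x) = 1/12, i.e. 2*x = arcsin(1/12) + 2nπ or 2*x = π − arcsin(1/12) + 2nπ; keep the solutions lying in [0, 2π].
  ⇒ x = asin(1/12)/2 ≈ 0.0417, -asin(1/12)/2 + pi/2 ≈ 1.5291, asin(1/12)/2 + pi ≈ 3.1833, -asin(1/12)/2 + 3*pi/2 ≈ 4.6707

f''(x) = -24*cos(2*x)
Second-derivative test at each critical point:
  f''(0.0417) = -23.9165 < 0 → local maximum
  f''(1.5291) = 23.9165 > 0 → local minimum
  f''(3.1833) = -23.9165 < 0 → local maximum
  f''(4.6707) = 23.9165 > 0 → local minimum

Critical points: x = asin(1/12)/2 ≈ 0.0417 (local maximum); x = -asin(1/12)/2 + pi/2 ≈ 1.5291 (local minimum); x = asin(1/12)/2 + pi ≈ 3.1833 (local maximum); x = -asin(1/12)/2 + 3*pi/2 ≈ 4.6707 (local minimum)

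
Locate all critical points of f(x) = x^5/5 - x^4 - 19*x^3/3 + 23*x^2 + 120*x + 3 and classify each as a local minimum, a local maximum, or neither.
f'(x) = x^4 - 4*x^3 - 19*x^2 + 46*x + 120

Solve f'(x) = 0:
  Factor: x^4 - 4*x^3 - 19*x^2 + 46*x + 120 = (x - 5)*(x - 4)*(x + 2)*(x + 3) = 0.
  ⇒ x = -3, -2, 4, 5

f''(x) = 4*x^3 - 12*x^2 - 38*x + 46
Second-derivative test at each critical point:
  f''(-3) = -56 < 0 → local maximum
  f''(-2) = 42 > 0 → local minimum
  f''(4) = -42 < 0 → local maximum
  f''(5) = 56 > 0 → local minimum

Critical points: x = -3 (local maximum); x = -2 (local minimum); x = 4 (local maximum); x = 5 (local minimum)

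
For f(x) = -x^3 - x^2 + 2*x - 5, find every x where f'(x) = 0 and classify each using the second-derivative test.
f'(x) = -3*x^2 - 2*x + 2

Solve f'(x) = 0:
  3*x^2 + 2*x - 2 = 0 has no rational roots; quadratic formula: x = (-2 ± √28)/6.
  ⇒ x = -sqrt(7)/3 - 1/3 ≈ -1.2153, -1/3 + sqrt(7)/3 ≈ 0.5486

f''(x) = -6*x - 2
Second-derivative test at each critical point:
  f''(-1.2153) = 5.2915 > 0 → local minimum
  f''(0.5486) = -5.2915 < 0 → local maximum

Critical points: x = -sqrt(7)/3 - 1/3 ≈ -1.2153 (local minimum); x = -1/3 + sqrt(7)/3 ≈ 0.5486 (local maximum)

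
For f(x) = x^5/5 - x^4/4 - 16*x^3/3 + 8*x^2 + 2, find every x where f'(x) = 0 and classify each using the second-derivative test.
f'(x) = x*(x^3 - x^2 - 16*x + 16)

Solve f'(x) = 0:
  Factor: x^4 - x^3 - 16*x^2 + 16*x = x*(x - 4)*(x - 1)*(x + 4) = 0.
  ⇒ x = -4, 0, 1, 4

f''(x) = 4*x^3 - 3*x^2 - 32*x + 16
Second-derivative test at each critical point:
  f''(-4) = -160 < 0 → local maximum
  f''(0) = 16 > 0 → local minimum
  f''(1) = -15 < 0 → local maximum
  f''(4) = 96 > 0 → local minimum

Critical points: x = -4 (local maximum); x = 0 (local minimum); x = 1 (local maximum); x = 4 (local minimum)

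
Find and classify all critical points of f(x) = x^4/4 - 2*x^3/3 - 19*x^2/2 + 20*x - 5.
f'(x) = x^3 - 2*x^2 - 19*x + 20

Solve f'(x) = 0:
  Factor: x^3 - 2*x^2 - 19*x + 20 = (x - 5)*(x - 1)*(x + 4) = 0.
  ⇒ x = -4, 1, 5

f''(x) = 3*x^2 - 4*x - 19
Second-derivative test at each critical point:
  f''(-4) = 45 > 0 → local minimum
  f''(1) = -20 < 0 → local maximum
  f''(5) = 36 > 0 → local minimum

Critical points: x = -4 (local minimum); x = 1 (local maximum); x = 5 (local minimum)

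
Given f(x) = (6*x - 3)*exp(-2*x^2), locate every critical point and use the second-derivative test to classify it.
f'(x) = 6*(-2*x*(2*x - 1) + 1)*exp(-2*x^2)

Solve f'(x) = 0:
  f'(x) = (-24*x^2 + 12*x + 6)·exp(-2*x^2) and exp(-2*x^2) > 0 for every x, so f'(x) = 0 ⇔ -24*x^2 + 12*x + 6 = 0.
  Factor: -24*x^2 + 12*x + 6 = -6*(4*x^2 - 2*x - 1); 4*x^2 - 2*x - 1 = 0 has no rational roots; quadratic formula: x = (2 ± √20)/8.
  ⇒ x = 1/4 - sqrt(5)/4 ≈ -0.3090, 1/4 + sqrt(5)/4 ≈ 0.8090

f''(x) = 12*(4*x^2*(2*x - 1) - 6*x + 1)*exp(-2*x^2)
Second-derivative test at each critical point:
  f''(-0.3090) = 22.1678 > 0 → local minimum
  f''(0.8090) = -7.2472 < 0 → local maximum

Critical points: x = 1/4 - sqrt(5)/4 ≈ -0.3090 (local minimum); x = 1/4 + sqrt(5)/4 ≈ 0.8090 (local maximum)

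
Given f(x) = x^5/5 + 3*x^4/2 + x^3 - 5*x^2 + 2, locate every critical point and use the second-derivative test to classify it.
f'(x) = x*(x^3 + 6*x^2 + 3*x - 10)

Solve f'(x) = 0:
  Factor: x^4 + 6*x^3 + 3*x^2 - 10*x = x*(x - 1)*(x + 2)*(x + 5) = 0.
  ⇒ x = -5, -2, 0, 1

f''(x) = 4*x^3 + 18*x^2 + 6*x - 10
Second-derivative test at each critical point:
  f''(-5) = -90 < 0 → local maximum
  f''(-2) = 18 > 0 → local minimum
  f''(0) = -10 < 0 → local maximum
  f''(1) = 18 > 0 → local minimum

Critical points: x = -5 (local maximum); x = -2 (local minimum); x = 0 (local maximum); x = 1 (local minimum)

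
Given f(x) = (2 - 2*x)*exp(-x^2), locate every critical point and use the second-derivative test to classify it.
f'(x) = 2*(2*x*(x - 1) - 1)*exp(-x^2)

Solve f'(x) = 0:
  f'(x) = (4*x^2 - 4*x - 2)·exp(-x^2) and exp(-x^2) > 0 for every x, so f'(x) = 0 ⇔ 4*x^2 - 4*x - 2 = 0.
  Factor: 4*x^2 - 4*x - 2 = 2*(2*x^2 - 2*x - 1); 2*x^2 - 2*x - 1 = 0 has no rational roots; quadratic formula: x = (2 ± √12)/4.
  ⇒ x = 1/2 - sqrt(3)/2 ≈ -0.3660, 1/2 + sqrt(3)/2 ≈ 1.3660

f''(x) = 4*(2*x^2*(1 - x) + 3*x - 1)*exp(-x^2)
Second-derivative test at each critical point:
  f''(-0.3660) = -6.0595 < 0 → local maximum
  f''(1.3660) = 1.0721 > 0 → local minimum

Critical points: x = 1/2 - sqrt(3)/2 ≈ -0.3660 (local maximum); x = 1/2 + sqrt(3)/2 ≈ 1.3660 (local minimum)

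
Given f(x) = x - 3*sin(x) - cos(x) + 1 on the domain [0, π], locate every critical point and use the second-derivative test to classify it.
f'(x) = sin(x) - 3*cos(x) + 1

Solve f'(x) = 0 on [0, π]:
  f'(x) = 0 ⇔ sin(x) - 3*cos(x) = -1. Write the left side as R·cos(x + φ) with R = √((-3)² + (-1)²) = sqrt(10), cos φ = -3*sqrt(10)/10, sin φ = -sqrt(10)/10; then cos(x + φ) = -sqrt(10)/10. Solve for x and keep the solutions lying in [0, π].
  ⇒ x = atan(4/3) ≈ 0.9273

f''(x) = 3*sin(x) + cos(x)
Second-derivative test at each critical point:
  f''(0.9273) = 3 > 0 → local minimum

Critical points: x = atan(4/3) ≈ 0.9273 (local minimum)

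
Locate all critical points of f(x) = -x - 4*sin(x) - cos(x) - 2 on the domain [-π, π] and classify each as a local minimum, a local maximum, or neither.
f'(x) = sin(x) - 4*cos(x) - 1

Solve f'(x) = 0 on [-π, π]:
  f'(x) = 0 ⇔ sin(x) - 4*cos(x) = 1. Write the left side as R·cos(x + φ) with R = √((-4)² + (-1)²) = sqrt(17), cos φ = -4*sqrt(17)/17, sin φ = -sqrt(17)/17; then cos(x + φ) = sqrt(17)/17. Solve for x and keep the solutions lying in [-π, π].
  ⇒ x = -pi + atan(15/8) ≈ -2.0608, pi/2 ≈ 1.5708

f''(x) = 4*sin(x) + cos(x)
Second-derivative test at each critical point:
  f''(-2.0608) = -4 < 0 → local maximum
  f''(1.5708) = 4 > 0 → local minimum

Critical points: x = -pi + atan(15/8) ≈ -2.0608 (local maximum); x = pi/2 ≈ 1.5708 (local minimum)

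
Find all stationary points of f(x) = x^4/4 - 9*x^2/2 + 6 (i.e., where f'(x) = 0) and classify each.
f'(x) = x*(x^2 - 9)

Solve f'(x) = 0:
  Factor: x^3 - 9*x = x*(x - 3)*(x + 3) = 0.
  ⇒ x = -3, 0, 3

f''(x) = 3*x^2 - 9
Second-derivative test at each critical point:
  f''(-3) = 18 > 0 → local minimum
  f''(0) = -9 < 0 → local maximum
  f''(3) = 18 > 0 → local minimum

Critical points: x = -3 (local minimum); x = 0 (local maximum); x = 3 (local minimum)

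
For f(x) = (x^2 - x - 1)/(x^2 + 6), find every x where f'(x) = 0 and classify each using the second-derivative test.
f'(x) = (x^2 + 14*x - 6)/(x^4 + 12*x^2 + 36)

Solve f'(x) = 0:
  f'(x) = (x^2 + 14*x - 6)/(x^2 + 6)^2; the denominator is positive wherever f is defined, so f'(x) = 0 ⇔ x^2 + 14*x - 6 = 0.
  x^2 + 14*x - 6 = 0 has no rational roots; quadratic formula: x = (-14 ± √220)/2.
  ⇒ x = -sqrt(55) - 7 ≈ -14.4162, -7 + sqrt(55) ≈ 0.4162

f''(x) = 2*(-x^3 - 21*x^2 + 18*x + 42)/(x^6 + 18*x^4 + 108*x^2 + 216)
Second-derivative test at each critical point:
  f''(-14.4162) = -3.244e-04 < 0 → local maximum
  f''(0.4162) = 0.3892 > 0 → local minimum

Critical points: x = -sqrt(55) - 7 ≈ -14.4162 (local maximum); x = -7 + sqrt(55) ≈ 0.4162 (local minimum)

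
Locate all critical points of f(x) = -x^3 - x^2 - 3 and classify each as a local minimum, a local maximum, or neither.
f'(x) = x*(-3*x - 2)

Solve f'(x) = 0:
  Factor: -3*x^2 - 2*x = -x*(3*x + 2) = 0.
  ⇒ x = -2/3, 0

f''(x) = -6*x - 2
Second-derivative test at each critical point:
  f''(-2/3) = 2 > 0 → local minimum
  f''(0) = -2 < 0 → local maximum

Critical points: x = -2/3 (local minimum); x = 0 (local maximum)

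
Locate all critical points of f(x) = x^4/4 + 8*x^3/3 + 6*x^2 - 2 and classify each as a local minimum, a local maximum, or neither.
f'(x) = x*(x^2 + 8*x + 12)

Solve f'(x) = 0:
  Factor: x^3 + 8*x^2 + 12*x = x*(x + 2)*(x + 6) = 0.
  ⇒ x = -6, -2, 0

f''(x) = 3*x^2 + 16*x + 12
Second-derivative test at each critical point:
  f''(-6) = 24 > 0 → local minimum
  f''(-2) = -8 < 0 → local maximum
  f''(0) = 12 > 0 → local minimum

Critical points: x = -6 (local minimum); x = -2 (local maximum); x = 0 (local minimum)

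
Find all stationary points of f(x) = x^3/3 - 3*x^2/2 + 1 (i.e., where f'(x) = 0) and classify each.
f'(x) = x*(x - 3)

Solve f'(x) = 0:
  Factor: x^2 - 3*x = x*(x - 3) = 0.
  ⇒ x = 0, 3

f''(x) = 2*x - 3
Second-derivative test at each critical point:
  f''(0) = -3 < 0 → local maximum
  f''(3) = 3 > 0 → local minimum

Critical points: x = 0 (local maximum); x = 3 (local minimum)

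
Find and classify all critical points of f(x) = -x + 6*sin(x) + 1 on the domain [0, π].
f'(x) = 6*cos(x) - 1

Solve f'(x) = 0 on [0, π]:
  f'(x) = 0 ⇔ cos(x) = 1/6, i.e. x = ±arccos(1/6) + 2nπ; keep the solutions lying in [0, π].
  ⇒ x = acos(1/6) ≈ 1.4033

f''(x) = -6*sin(x)
Second-derivative test at each critical point:
  f''(1.4033) = -5.9161 < 0 → local maximum

Critical points: x = acos(1/6) ≈ 1.4033 (local maximum)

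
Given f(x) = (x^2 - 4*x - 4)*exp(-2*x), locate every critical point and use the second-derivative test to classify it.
f'(x) = 2*(-x^2 + 5*x + 2)*exp(-2*x)

Solve f'(x) = 0:
  f'(x) = (-2*x^2 + 10*x + 4)·exp(-2*x) and exp(-2*x) > 0 for every x, so f'(x) = 0 ⇔ -2*x^2 + 10*x + 4 = 0.
  Factor: -2*x^2 + 10*x + 4 = -2*(x^2 - 5*x - 2); x^2 - 5*x - 2 = 0 has no rational roots; quadratic formula: x = (5 ± √33)/2.
  ⇒ x = 5/2 - sqrt(33)/2 ≈ -0.3723, 5/2 + sqrt(33)/2 ≈ 5.3723

f''(x) = 2*(2*x^2 - 12*x + 1)*exp(-2*x)
Second-derivative test at each critical point:
  f''(-0.3723) = 24.1906 > 0 → local minimum
  f''(5.3723) = -2.477e-04 < 0 → local maximum

Critical points: x = 5/2 - sqrt(33)/2 ≈ -0.3723 (local minimum); x = 5/2 + sqrt(33)/2 ≈ 5.3723 (local maximum)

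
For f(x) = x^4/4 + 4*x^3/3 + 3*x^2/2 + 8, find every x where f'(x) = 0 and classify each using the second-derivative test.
f'(x) = x*(x^2 + 4*x + 3)

Solve f'(x) = 0:
  Factor: x^3 + 4*x^2 + 3*x = x*(x + 1)*(x + 3) = 0.
  ⇒ x = -3, -1, 0

f''(x) = 3*x^2 + 8*x + 3
Second-derivative test at each critical point:
  f''(-3) = 6 > 0 → local minimum
  f''(-1) = -2 < 0 → local maximum
  f''(0) = 3 > 0 → local minimum

Critical points: x = -3 (local minimum); x = -1 (local maximum); x = 0 (local minimum)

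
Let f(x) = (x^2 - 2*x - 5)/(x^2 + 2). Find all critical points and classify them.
f'(x) = 2*(x^2 + 7*x - 2)/(x^4 + 4*x^2 + 4)

Solve f'(x) = 0:
  f'(x) = 2*(x^2 + 7*x - 2)/(x^2 + 2)^2; the denominator is positive wherever f is defined, so f'(x) = 0 ⇔ 2*x^2 + 14*x - 4 = 0.
  Factor: 2*x^2 + 14*x - 4 = 2*(x^2 + 7*x - 2); x^2 + 7*x - 2 = 0 has no rational roots; quadratic formula: x = (-7 ± √57)/2.
  ⇒ x = -sqrt(57)/2 - 7/2 ≈ -7.2749, -7/2 + sqrt(57)/2 ≈ 0.2749

f''(x) = 2*(-2*x^3 - 21*x^2 + 12*x + 14)/(x^6 + 6*x^4 + 12*x^2 + 8)
Second-derivative test at each critical point:
  f''(-7.2749) = -0.0050 < 0 → local maximum
  f''(0.2749) = 3.5050 > 0 → local minimum

Critical points: x = -sqrt(57)/2 - 7/2 ≈ -7.2749 (local maximum); x = -7/2 + sqrt(57)/2 ≈ 0.2749 (local minimum)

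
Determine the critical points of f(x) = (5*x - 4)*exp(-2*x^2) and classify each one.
f'(x) = (-4*x*(5*x - 4) + 5)*exp(-2*x^2)

Solve f'(x) = 0:
  f'(x) = (-20*x^2 + 16*x + 5)·exp(-2*x^2) and exp(-2*x^2) > 0 for every x, so f'(x) = 0 ⇔ -20*x^2 + 16*x + 5 = 0.
  20*x^2 - 16*x - 5 = 0 has no rational roots; quadratic formula: x = (16 ± √656)/40.
  ⇒ x = 2/5 - sqrt(41)/10 ≈ -0.2403, 2/5 + sqrt(41)/10 ≈ 1.0403

f''(x) = 4*(4*x^2*(5*x - 4) - 15*x + 4)*exp(-2*x^2)
Second-derivative test at each critical point:
  f''(-0.2403) = 22.8187 > 0 → local minimum
  f''(1.0403) = -2.9405 < 0 → local maximum

Critical points: x = 2/5 - sqrt(41)/10 ≈ -0.2403 (local minimum); x = 2/5 + sqrt(41)/10 ≈ 1.0403 (local maximum)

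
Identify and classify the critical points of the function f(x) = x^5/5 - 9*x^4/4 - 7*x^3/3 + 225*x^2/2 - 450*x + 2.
f'(x) = x^4 - 9*x^3 - 7*x^2 + 225*x - 450

Solve f'(x) = 0:
  Factor: x^4 - 9*x^3 - 7*x^2 + 225*x - 450 = (x - 6)*(x - 5)*(x - 3)*(x + 5) = 0.
  ⇒ x = -5, 3, 5, 6

f''(x) = 4*x^3 - 27*x^2 - 14*x + 225
Second-derivative test at each critical point:
  f''(-5) = -880 < 0 → local maximum
  f''(3) = 48 > 0 → local minimum
  f''(5) = -20 < 0 → local maximum
  f''(6) = 33 > 0 → local minimum

Critical points: x = -5 (local maximum); x = 3 (local minimum); x = 5 (local maximum); x = 6 (local minimum)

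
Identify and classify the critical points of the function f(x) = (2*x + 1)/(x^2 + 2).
f'(x) = 2*(-x^2 - x + 2)/(x^4 + 4*x^2 + 4)

Solve f'(x) = 0:
  f'(x) = -2*(x - 1)*(x + 2)/(x^2 + 2)^2; the denominator is positive wherever f is defined, so f'(x) = 0 ⇔ -2*x^2 - 2*x + 4 = 0.
  Factor: -2*x^2 - 2*x + 4 = -2*(x - 1)*(x + 2) = 0.
  ⇒ x = -2, 1

f''(x) = 2*(4*x^2*(2*x + 1) - (6*x + 1)*(x^2 + 2))/(x^2 + 2)^3
Second-derivative test at each critical point:
  f''(-2) = 1/6 > 0 → local minimum
  f''(1) = -2/3 < 0 → local maximum

Critical points: x = -2 (local minimum); x = 1 (local maximum)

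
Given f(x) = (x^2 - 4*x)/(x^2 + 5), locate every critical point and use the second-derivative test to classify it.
f'(x) = 2*(2*x^2 + 5*x - 10)/(x^4 + 10*x^2 + 25)

Solve f'(x) = 0:
  f'(x) = 2*(2*x^2 + 5*x - 10)/(x^2 + 5)^2; the denominator is positive wherever f is defined, so f'(x) = 0 ⇔ 4*x^2 + 10*x - 20 = 0.
  Factor: 4*x^2 + 10*x - 20 = 2*(2*x^2 + 5*x - 10); 2*x^2 + 5*x - 10 = 0 has no rational roots; quadratic formula: x = (-5 ± √105)/4.
  ⇒ x = -sqrt(105)/4 - 5/4 ≈ -3.8117, -5/4 + sqrt(105)/4 ≈ 1.3117

f''(x) = 2*(-4*x^3 - 15*x^2 + 60*x + 25)/(x^6 + 15*x^4 + 75*x^2 + 125)
Second-derivative test at each critical point:
  f''(-3.8117) = -0.0537 < 0 → local maximum
  f''(1.3117) = 0.4537 > 0 → local minimum

Critical points: x = -sqrt(105)/4 - 5/4 ≈ -3.8117 (local maximum); x = -5/4 + sqrt(105)/4 ≈ 1.3117 (local minimum)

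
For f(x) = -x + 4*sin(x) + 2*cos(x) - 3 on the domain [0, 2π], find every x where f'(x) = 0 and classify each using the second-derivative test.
f'(x) = -2*sin(x) + 4*cos(x) - 1

Solve f'(x) = 0 on [0, 2π]:
  f'(x) = 0 ⇔ -2*sin(x) + 4*cos(x) = 1. Write the left side as R·cos(x + φ) with R = √(4² + 2²) = 2*sqrt(5), cos φ = 2*sqrt(5)/5, sin φ = sqrt(5)/5; then cos(x + φ) = sqrt(5)/10. Solve for x and keep the solutions lying in [0, 2π].
  ⇒ x = atan((-1 + 2*sqrt(19))/(2 + sqrt(19))) ≈ 0.8816, atan((-2*sqrt(19) - 1)/(2 - sqrt(19))) + pi ≈ 4.4743

f''(x) = -4*sin(x) - 2*cos(x)
Second-derivative test at each critical point:
  f''(0.8816) = -4.3589 < 0 → local maximum
  f''(4.4743) = 4.3589 > 0 → local minimum

Critical points: x = atan((-1 + 2*sqrt(19))/(2 + sqrt(19))) ≈ 0.8816 (local maximum); x = atan((-2*sqrt(19) - 1)/(2 - sqrt(19))) + pi ≈ 4.4743 (local minimum)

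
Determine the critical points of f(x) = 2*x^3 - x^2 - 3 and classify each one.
f'(x) = 2*x*(3*x - 1)

Solve f'(x) = 0:
  Factor: 6*x^2 - 2*x = 2*x*(3*x - 1) = 0.
  ⇒ x = 0, 1/3

f''(x) = 12*x - 2
Second-derivative test at each critical point:
  f''(0) = -2 < 0 → local maximum
  f''(1/3) = 2 > 0 → local minimum

Critical points: x = 0 (local maximum); x = 1/3 (local minimum)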